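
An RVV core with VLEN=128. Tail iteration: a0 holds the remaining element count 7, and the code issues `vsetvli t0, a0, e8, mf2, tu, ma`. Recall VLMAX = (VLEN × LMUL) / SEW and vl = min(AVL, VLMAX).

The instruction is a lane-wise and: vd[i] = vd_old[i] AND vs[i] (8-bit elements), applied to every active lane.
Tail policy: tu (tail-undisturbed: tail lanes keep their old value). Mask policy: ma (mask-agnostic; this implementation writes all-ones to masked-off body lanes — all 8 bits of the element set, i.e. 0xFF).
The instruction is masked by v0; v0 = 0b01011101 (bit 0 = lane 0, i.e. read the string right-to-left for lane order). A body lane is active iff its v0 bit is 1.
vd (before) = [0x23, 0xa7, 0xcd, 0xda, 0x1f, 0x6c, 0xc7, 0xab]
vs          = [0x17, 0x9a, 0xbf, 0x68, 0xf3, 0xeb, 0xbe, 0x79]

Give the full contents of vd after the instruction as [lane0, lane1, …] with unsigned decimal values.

vd = [3, 255, 141, 72, 19, 255, 134, 171]

VLMAX = (128 × 1/2) / 8 = 8 lanes
AVL=7 ≤ VLMAX=8, so vl = 7
  i=0: and(0x23,0x17) → 3
  i=1: mask-off/ones → 255
  i=2: and(0xcd,0xbf) → 141
  i=3: and(0xda,0x68) → 72
  i=4: and(0x1f,0xf3) → 19
  i=5: mask-off/ones → 255
  i=6: and(0xc7,0xbe) → 134
  i=7: tail/keep → 171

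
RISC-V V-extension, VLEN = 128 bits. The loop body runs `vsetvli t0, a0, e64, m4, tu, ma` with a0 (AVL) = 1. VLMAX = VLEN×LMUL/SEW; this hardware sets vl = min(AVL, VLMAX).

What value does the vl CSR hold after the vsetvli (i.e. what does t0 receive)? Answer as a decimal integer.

vl = 1

VLMAX = (128 × 4) / 64 = 8 lanes
vl ← min(1, 8) = 1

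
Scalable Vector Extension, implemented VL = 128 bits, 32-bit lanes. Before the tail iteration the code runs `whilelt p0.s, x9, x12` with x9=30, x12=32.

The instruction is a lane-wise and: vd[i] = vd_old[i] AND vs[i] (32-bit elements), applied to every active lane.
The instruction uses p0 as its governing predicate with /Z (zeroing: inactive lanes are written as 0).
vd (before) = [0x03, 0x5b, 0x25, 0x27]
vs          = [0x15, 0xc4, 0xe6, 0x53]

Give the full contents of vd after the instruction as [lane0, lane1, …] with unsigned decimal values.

vd = [1, 64, 0, 0]

lane count: 128 div 32 = 4
p0[j] = (30+j < 32); true for j=0..1 → 2 lanes set
[0] and(0x03,0x15) = 0x01
[1] and(0x5b,0xc4) = 0x40
[2] tail/zero = 0x00
[3] tail/zero = 0x00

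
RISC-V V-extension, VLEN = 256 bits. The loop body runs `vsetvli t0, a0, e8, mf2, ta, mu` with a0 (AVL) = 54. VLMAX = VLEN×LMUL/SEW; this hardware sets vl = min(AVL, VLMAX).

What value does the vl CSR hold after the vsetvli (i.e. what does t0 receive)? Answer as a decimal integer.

vl = 16

VLMAX = (256 × 1/2) / 8 = 16 lanes
AVL=54 > VLMAX=16, so vl = 16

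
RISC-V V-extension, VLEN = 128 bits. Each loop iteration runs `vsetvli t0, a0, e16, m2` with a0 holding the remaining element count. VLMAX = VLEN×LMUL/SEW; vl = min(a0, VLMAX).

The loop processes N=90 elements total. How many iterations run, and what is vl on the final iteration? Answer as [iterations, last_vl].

VLMAX = (128 × 2) / 16 = 16 lanes
N=90: ⌈90/16⌉ = 6 iters; last vl = 90 − 5×16 = 10

[iterations, last_vl] = [6, 10]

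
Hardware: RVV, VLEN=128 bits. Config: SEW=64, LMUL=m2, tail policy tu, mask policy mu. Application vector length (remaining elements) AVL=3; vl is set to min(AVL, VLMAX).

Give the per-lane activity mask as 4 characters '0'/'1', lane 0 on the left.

VLMAX = VLEN×LMUL/SEW = 128×2/64 = 4
AVL=3 ≤ VLMAX=4, so vl = 3
bits (lane 0 leftmost): 1110

predicate = 1110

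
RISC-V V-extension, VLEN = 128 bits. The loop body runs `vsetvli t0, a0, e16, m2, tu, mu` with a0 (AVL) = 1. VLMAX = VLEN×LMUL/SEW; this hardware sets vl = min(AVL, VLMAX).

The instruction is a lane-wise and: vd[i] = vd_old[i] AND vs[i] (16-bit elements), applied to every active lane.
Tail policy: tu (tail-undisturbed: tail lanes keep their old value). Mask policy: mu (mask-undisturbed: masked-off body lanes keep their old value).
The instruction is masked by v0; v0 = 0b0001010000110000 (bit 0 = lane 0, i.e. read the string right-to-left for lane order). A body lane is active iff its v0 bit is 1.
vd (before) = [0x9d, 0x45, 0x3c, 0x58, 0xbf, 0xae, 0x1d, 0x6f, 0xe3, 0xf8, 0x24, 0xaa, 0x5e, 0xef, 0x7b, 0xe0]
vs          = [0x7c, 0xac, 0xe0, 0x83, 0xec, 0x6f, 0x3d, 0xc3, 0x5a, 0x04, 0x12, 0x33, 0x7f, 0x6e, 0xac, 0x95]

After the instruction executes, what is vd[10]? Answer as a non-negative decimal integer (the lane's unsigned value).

lanes per group: 128·2/16 = 16
vl = min(AVL, VLMAX) = min(1, 16) = 1
lane  0: mask-off/keep ⇒ 0x9d
lane  1: tail/keep ⇒ 0x45
lane  2: tail/keep ⇒ 0x3c
lane  3: tail/keep ⇒ 0x58
lane  4: tail/keep ⇒ 0xbf
lane  5: tail/keep ⇒ 0xae
lane  6: tail/keep ⇒ 0x1d
lane  7: tail/keep ⇒ 0x6f
lane  8: tail/keep ⇒ 0xe3
lane  9: tail/keep ⇒ 0xf8
lane 10: tail/keep ⇒ 0x24
lane 11: tail/keep ⇒ 0xaa
lane 12: tail/keep ⇒ 0x5e
lane 13: tail/keep ⇒ 0xef
lane 14: tail/keep ⇒ 0x7b
lane 15: tail/keep ⇒ 0xe0

vd[10] = 36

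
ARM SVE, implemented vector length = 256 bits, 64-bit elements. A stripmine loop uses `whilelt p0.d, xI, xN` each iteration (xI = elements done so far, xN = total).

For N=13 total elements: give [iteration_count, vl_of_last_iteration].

256-bit reg / 64-bit elem → 4 lanes
N=13: ⌈13/4⌉ = 4 iters; last vl = 13 − 3×4 = 1

[iterations, last_vl] = [4, 1]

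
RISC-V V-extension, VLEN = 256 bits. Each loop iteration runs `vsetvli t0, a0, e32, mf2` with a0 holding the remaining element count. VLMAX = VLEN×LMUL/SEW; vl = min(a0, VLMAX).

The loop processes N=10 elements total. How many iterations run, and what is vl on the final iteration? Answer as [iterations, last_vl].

lanes per group: 256·1/2/32 = 4
iterations = ceil(10/4) = 3; final-pass vl = 2

[iterations, last_vl] = [3, 2]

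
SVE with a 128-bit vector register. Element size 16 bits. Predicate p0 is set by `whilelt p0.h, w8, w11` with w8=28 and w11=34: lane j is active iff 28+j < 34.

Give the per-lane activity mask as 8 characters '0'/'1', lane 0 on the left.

predicate = 11111100

lane count: 128 div 16 = 8
p0[j] = (28+j < 34); true for j=0..5 → 6 lanes set
bits (lane 0 leftmost): 11111100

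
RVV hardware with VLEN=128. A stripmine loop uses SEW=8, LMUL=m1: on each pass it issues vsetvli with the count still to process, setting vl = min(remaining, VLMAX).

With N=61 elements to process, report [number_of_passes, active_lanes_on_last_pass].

[iterations, last_vl] = [4, 13]

VLMAX = (128 × 1) / 8 = 16 lanes
iterations = ceil(61/16) = 4; final-pass vl = 13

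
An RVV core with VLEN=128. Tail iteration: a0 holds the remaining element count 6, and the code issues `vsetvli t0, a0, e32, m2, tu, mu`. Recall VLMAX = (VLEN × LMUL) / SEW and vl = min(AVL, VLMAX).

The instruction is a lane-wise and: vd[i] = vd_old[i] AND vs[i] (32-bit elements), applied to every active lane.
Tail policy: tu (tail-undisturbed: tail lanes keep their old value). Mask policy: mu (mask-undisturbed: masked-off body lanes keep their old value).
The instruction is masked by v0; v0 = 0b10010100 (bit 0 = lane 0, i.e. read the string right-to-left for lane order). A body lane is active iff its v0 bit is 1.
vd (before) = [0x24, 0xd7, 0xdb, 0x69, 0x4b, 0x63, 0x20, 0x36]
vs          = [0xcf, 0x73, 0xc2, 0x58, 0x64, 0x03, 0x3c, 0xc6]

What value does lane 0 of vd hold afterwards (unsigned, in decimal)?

vd[0] = 36

lanes per group: 128·2/32 = 8
vl = min(AVL, VLMAX) = min(6, 8) = 6
[0] mask-off/keep = 0x24
[1] mask-off/keep = 0xd7
[2] and(0xdb,0xc2) = 0xc2
[3] mask-off/keep = 0x69
[4] and(0x4b,0x64) = 0x40
[5] mask-off/keep = 0x63
[6] tail/keep = 0x20
[7] tail/keep = 0x36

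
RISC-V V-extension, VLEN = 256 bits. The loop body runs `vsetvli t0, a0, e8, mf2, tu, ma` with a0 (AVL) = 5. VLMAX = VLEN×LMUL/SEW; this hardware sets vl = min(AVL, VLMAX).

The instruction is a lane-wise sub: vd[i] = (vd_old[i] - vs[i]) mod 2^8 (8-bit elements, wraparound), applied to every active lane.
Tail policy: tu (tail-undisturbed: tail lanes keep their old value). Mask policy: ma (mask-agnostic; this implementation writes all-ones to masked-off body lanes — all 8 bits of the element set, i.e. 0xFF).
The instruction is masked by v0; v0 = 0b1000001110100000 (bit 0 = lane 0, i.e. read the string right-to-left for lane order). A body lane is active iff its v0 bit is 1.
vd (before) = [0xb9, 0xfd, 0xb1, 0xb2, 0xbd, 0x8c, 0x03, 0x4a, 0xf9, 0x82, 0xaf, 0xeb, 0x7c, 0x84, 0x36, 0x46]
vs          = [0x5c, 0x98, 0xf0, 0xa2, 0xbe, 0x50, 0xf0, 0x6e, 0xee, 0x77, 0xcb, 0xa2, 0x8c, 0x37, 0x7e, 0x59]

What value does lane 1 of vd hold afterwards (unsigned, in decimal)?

vd[1] = 255

VLMAX = VLEN×LMUL/SEW = 256×1/2/8 = 16
AVL=5 ≤ VLMAX=16, so vl = 5
[0] mask-off/ones = 0xff
[1] mask-off/ones = 0xff
[2] mask-off/ones = 0xff
[3] mask-off/ones = 0xff
[4] mask-off/ones = 0xff
[5] tail/keep = 0x8c
[6] tail/keep = 0x03
[7] tail/keep = 0x4a
[8] tail/keep = 0xf9
[9] tail/keep = 0x82
[10] tail/keep = 0xaf
[11] tail/keep = 0xeb
[12] tail/keep = 0x7c
[13] tail/keep = 0x84
[14] tail/keep = 0x36
[15] tail/keep = 0x46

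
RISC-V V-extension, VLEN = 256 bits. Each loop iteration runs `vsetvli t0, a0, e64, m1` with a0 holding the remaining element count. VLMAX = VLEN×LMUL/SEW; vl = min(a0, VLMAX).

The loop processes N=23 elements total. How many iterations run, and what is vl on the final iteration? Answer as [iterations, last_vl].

VLMAX = (256 × 1) / 64 = 4 lanes
N=23: ⌈23/4⌉ = 6 iters; last vl = 23 − 5×4 = 3

[iterations, last_vl] = [6, 3]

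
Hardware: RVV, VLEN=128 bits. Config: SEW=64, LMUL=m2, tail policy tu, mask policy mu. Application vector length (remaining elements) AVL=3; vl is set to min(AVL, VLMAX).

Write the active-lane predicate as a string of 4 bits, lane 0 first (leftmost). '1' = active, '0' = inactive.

lanes per group: 128·2/64 = 4
vl ← min(3, 4) = 3
bits (lane 0 leftmost): 1110

predicate = 1110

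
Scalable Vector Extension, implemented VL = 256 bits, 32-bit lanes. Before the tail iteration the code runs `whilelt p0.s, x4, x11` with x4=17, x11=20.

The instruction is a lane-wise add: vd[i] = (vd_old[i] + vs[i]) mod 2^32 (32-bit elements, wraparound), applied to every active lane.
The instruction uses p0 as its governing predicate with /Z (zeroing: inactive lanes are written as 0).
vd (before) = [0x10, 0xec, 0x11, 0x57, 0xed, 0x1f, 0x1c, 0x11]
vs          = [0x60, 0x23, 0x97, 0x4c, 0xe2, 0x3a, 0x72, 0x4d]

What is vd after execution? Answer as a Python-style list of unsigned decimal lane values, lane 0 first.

vd = [112, 271, 168, 0, 0, 0, 0, 0]

256-bit reg / 32-bit elem → 8 lanes
p0[j] = (17+j < 20); true for j=0..2 → 3 lanes set
[0] add(0x10,0x60) = 0x70
[1] add(0xec,0x23) = 0x10f
[2] add(0x11,0x97) = 0xa8
[3] tail/zero = 0x00
[4] tail/zero = 0x00
[5] tail/zero = 0x00
[6] tail/zero = 0x00
[7] tail/zero = 0x00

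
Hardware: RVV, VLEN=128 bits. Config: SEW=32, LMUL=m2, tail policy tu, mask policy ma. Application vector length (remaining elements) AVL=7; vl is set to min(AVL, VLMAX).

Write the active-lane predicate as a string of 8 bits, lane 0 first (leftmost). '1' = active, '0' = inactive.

predicate = 11111110

VLMAX = (128 × 2) / 32 = 8 lanes
vl = min(AVL, VLMAX) = min(7, 8) = 7
bits (lane 0 leftmost): 11111110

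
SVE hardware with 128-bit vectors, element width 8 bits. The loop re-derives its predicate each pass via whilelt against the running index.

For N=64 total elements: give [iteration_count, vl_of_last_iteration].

lane count: 128 div 8 = 16
N=64: ⌈64/16⌉ = 4 iters; last vl = 64 − 3×16 = 16

[iterations, last_vl] = [4, 16]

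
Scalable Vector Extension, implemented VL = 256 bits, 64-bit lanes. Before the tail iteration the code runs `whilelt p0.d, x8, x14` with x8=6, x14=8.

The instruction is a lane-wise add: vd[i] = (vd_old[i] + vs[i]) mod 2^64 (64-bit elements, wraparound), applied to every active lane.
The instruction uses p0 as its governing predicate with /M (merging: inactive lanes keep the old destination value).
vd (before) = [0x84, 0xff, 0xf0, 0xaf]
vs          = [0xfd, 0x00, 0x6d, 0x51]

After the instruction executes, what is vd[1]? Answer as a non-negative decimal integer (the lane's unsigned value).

lane count: 256 div 64 = 4
p0[j] = (6+j < 8); true for j=0..1 → 2 lanes set
vd[0] add(0x84,0xfd) -> 0x181
vd[1] add(0xff,0x00) -> 0xff
vd[2] tail/keep -> 0xf0
vd[3] tail/keep -> 0xaf

vd[1] = 255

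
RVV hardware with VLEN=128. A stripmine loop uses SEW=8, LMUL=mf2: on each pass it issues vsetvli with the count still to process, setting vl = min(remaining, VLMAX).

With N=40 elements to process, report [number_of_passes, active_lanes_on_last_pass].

[iterations, last_vl] = [5, 8]

VLMAX = (128 × 1/2) / 8 = 8 lanes
40 elements at 8/iter → 5 passes, remainder 8 on the last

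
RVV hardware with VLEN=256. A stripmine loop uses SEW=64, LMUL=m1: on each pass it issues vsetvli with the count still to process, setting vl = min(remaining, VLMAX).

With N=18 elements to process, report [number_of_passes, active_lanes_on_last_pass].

lanes per group: 256·1/64 = 4
iterations = ceil(18/4) = 5; final-pass vl = 2

[iterations, last_vl] = [5, 2]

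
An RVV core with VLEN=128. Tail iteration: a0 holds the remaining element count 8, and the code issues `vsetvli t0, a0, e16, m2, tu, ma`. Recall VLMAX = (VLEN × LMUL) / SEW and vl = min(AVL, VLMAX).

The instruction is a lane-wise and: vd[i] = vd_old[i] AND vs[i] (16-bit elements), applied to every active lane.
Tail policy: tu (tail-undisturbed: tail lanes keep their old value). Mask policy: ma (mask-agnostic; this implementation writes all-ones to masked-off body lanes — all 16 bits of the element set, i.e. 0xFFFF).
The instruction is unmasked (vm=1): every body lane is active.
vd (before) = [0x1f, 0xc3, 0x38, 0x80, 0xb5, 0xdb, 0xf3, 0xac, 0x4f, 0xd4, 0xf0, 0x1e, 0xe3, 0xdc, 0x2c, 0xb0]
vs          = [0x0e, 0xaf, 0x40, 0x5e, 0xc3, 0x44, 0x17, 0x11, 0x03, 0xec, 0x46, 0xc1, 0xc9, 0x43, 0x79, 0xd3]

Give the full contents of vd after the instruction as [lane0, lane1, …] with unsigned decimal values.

vd = [14, 131, 0, 0, 129, 64, 19, 0, 79, 212, 240, 30, 227, 220, 44, 176]

VLMAX = (128 × 2) / 16 = 16 lanes
vl ← min(8, 16) = 8
[0] and(0x1f,0x0e) = 0x0e
[1] and(0xc3,0xaf) = 0x83
[2] and(0x38,0x40) = 0x00
[3] and(0x80,0x5e) = 0x00
[4] and(0xb5,0xc3) = 0x81
[5] and(0xdb,0x44) = 0x40
[6] and(0xf3,0x17) = 0x13
[7] and(0xac,0x11) = 0x00
[8] tail/keep = 0x4f
[9] tail/keep = 0xd4
[10] tail/keep = 0xf0
[11] tail/keep = 0x1e
[12] tail/keep = 0xe3
[13] tail/keep = 0xdc
[14] tail/keep = 0x2c
[15] tail/keep = 0xb0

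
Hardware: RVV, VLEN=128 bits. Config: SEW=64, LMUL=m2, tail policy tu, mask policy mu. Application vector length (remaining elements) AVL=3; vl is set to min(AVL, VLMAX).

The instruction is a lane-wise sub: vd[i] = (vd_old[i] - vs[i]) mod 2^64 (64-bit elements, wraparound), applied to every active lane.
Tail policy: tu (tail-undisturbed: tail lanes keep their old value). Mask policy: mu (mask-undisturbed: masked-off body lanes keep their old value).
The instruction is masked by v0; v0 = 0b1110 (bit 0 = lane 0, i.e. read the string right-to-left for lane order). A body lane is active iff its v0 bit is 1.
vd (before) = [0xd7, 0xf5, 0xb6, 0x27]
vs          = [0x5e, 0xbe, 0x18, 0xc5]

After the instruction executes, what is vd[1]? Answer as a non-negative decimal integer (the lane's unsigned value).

vd[1] = 55

VLMAX = (128 × 2) / 64 = 4 lanes
AVL=3 ≤ VLMAX=4, so vl = 3
[0] mask-off/keep = 0xd7
[1] sub(0xf5,0xbe) = 0x37
[2] sub(0xb6,0x18) = 0x9e
[3] tail/keep = 0x27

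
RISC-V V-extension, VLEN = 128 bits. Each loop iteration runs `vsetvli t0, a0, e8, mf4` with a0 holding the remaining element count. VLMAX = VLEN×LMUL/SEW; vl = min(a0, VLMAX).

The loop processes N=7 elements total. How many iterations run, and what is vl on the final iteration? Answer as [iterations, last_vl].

lanes per group: 128·1/4/8 = 4
iterations = ceil(7/4) = 2; final-pass vl = 3

[iterations, last_vl] = [2, 3]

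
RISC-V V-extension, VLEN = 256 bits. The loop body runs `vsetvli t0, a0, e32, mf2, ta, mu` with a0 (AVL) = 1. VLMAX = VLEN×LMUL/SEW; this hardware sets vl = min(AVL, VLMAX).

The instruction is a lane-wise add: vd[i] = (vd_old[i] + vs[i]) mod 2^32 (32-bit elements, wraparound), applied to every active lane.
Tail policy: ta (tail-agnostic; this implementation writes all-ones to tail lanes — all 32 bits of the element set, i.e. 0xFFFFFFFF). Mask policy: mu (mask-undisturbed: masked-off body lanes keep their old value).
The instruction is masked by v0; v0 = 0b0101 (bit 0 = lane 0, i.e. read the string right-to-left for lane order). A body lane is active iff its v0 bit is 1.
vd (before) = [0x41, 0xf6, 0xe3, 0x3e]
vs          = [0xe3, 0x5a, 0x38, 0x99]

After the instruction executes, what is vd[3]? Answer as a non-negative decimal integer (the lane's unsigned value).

VLMAX = VLEN×LMUL/SEW = 256×1/2/32 = 4
vl ← min(1, 4) = 1
lane  0: add(0x41,0xe3) ⇒ 0x124
lane  1: tail/ones ⇒ 0xffffffff
lane  2: tail/ones ⇒ 0xffffffff
lane  3: tail/ones ⇒ 0xffffffff

vd[3] = 4294967295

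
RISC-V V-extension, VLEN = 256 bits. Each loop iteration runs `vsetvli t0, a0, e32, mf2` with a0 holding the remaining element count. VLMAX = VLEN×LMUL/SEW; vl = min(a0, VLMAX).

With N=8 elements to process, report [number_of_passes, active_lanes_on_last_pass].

[iterations, last_vl] = [2, 4]

VLMAX = VLEN×LMUL/SEW = 256×1/2/32 = 4
8 elements at 4/iter → 2 passes, remainder 4 on the last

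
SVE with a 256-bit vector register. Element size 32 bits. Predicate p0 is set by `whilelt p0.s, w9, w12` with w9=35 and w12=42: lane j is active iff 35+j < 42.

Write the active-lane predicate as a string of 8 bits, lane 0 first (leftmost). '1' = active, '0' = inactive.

lane count: 256 div 32 = 8
active while 35+j < 42, i.e. j ∈ [0,7) capped at 8 ⇒ 7
bits (lane 0 leftmost): 11111110

predicate = 11111110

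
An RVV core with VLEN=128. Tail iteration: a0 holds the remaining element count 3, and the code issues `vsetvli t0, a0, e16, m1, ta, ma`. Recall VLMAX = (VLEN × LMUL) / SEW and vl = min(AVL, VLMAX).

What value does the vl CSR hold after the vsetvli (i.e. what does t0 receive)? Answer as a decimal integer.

VLMAX = VLEN×LMUL/SEW = 128×1/16 = 8
vl ← min(3, 8) = 3

vl = 3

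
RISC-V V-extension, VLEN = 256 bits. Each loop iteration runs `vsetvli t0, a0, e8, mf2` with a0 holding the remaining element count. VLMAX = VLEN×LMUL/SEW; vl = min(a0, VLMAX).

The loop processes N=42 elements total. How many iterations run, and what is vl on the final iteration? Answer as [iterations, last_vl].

VLMAX = (256 × 1/2) / 8 = 16 lanes
42 elements at 16/iter → 3 passes, remainder 10 on the last

[iterations, last_vl] = [3, 10]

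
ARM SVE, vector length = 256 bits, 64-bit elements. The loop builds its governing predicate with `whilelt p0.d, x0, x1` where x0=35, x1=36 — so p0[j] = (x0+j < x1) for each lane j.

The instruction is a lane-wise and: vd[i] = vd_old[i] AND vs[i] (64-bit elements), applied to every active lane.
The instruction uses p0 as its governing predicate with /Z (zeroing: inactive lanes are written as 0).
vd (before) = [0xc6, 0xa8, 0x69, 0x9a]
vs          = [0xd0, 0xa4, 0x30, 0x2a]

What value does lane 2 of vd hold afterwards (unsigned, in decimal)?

lane count: 256 div 64 = 4
active while 35+j < 36, i.e. j ∈ [0,1) capped at 4 ⇒ 1
lane  0: and(0xc6,0xd0) ⇒ 0xc0
lane  1: tail/zero ⇒ 0x00
lane  2: tail/zero ⇒ 0x00
lane  3: tail/zero ⇒ 0x00

vd[2] = 0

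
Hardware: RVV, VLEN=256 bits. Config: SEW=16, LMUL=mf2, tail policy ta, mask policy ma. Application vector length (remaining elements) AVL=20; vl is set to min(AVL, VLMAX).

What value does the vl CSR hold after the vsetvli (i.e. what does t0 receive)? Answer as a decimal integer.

lanes per group: 256·1/2/16 = 8
AVL=20 > VLMAX=8, so vl = 8

vl = 8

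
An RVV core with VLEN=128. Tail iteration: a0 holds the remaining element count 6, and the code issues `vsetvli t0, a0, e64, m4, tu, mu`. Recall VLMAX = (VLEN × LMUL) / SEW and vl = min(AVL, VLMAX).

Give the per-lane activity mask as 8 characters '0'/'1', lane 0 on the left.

lanes per group: 128·4/64 = 8
vl ← min(6, 8) = 6
bits (lane 0 leftmost): 11111100

predicate = 11111100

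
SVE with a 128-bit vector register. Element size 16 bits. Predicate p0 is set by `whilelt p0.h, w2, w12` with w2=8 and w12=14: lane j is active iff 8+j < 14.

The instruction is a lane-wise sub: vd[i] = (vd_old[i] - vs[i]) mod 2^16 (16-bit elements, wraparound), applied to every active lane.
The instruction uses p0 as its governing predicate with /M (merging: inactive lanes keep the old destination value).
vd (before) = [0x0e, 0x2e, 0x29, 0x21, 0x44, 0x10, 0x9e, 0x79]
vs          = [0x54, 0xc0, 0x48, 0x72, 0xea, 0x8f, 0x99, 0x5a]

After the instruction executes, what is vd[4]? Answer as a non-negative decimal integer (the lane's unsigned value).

register lanes = 128/16 = 8
active while 8+j < 14, i.e. j ∈ [0,6) capped at 8 ⇒ 6
[0] sub(0x0e,0x54) = 0xffba
[1] sub(0x2e,0xc0) = 0xff6e
[2] sub(0x29,0x48) = 0xffe1
[3] sub(0x21,0x72) = 0xffaf
[4] sub(0x44,0xea) = 0xff5a
[5] sub(0x10,0x8f) = 0xff81
[6] tail/keep = 0x9e
[7] tail/keep = 0x79

vd[4] = 65370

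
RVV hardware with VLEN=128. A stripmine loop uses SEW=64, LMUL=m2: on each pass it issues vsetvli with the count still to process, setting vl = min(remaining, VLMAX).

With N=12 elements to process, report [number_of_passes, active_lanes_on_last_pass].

lanes per group: 128·2/64 = 4
12 elements at 4/iter → 3 passes, remainder 4 on the last

[iterations, last_vl] = [3, 4]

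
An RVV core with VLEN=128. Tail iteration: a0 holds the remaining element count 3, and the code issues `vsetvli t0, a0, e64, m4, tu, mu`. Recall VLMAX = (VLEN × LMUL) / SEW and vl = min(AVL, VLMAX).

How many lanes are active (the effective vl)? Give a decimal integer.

lanes per group: 128·4/64 = 8
vl = min(AVL, VLMAX) = min(3, 8) = 3

vl = 3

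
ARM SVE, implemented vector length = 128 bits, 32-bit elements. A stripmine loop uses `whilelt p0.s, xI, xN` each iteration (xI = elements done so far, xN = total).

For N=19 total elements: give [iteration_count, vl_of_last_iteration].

register lanes = 128/32 = 4
iterations = ceil(19/4) = 5; final-pass vl = 3

[iterations, last_vl] = [5, 3]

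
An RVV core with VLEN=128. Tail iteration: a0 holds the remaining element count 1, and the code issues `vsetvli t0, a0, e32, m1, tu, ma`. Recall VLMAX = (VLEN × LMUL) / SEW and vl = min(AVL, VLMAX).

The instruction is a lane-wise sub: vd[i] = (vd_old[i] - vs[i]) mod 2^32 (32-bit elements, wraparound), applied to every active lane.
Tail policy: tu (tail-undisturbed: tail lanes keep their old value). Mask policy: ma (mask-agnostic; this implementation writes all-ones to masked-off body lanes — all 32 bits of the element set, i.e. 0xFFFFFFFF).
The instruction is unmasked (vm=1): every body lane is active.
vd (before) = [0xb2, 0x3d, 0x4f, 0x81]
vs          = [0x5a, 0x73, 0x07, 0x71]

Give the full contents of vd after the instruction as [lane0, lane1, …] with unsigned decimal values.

vd = [88, 61, 79, 129]

lanes per group: 128·1/32 = 4
vl ← min(1, 4) = 1
lane  0: sub(0xb2,0x5a) ⇒ 0x58
lane  1: tail/keep ⇒ 0x3d
lane  2: tail/keep ⇒ 0x4f
lane  3: tail/keep ⇒ 0x81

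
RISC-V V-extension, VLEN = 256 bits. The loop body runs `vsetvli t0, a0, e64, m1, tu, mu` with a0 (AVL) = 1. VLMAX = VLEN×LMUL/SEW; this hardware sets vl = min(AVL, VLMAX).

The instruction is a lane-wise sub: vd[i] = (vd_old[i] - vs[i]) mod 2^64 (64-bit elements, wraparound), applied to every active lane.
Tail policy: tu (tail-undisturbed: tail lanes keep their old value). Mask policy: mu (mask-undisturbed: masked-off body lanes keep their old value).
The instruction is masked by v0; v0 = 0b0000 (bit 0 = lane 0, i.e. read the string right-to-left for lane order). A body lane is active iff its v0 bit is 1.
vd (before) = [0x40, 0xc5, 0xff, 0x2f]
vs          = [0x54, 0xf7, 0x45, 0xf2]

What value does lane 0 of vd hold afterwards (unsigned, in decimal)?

VLMAX = (256 × 1) / 64 = 4 lanes
vl ← min(1, 4) = 1
lane  0: mask-off/keep ⇒ 0x40
lane  1: tail/keep ⇒ 0xc5
lane  2: tail/keep ⇒ 0xff
lane  3: tail/keep ⇒ 0x2f

vd[0] = 64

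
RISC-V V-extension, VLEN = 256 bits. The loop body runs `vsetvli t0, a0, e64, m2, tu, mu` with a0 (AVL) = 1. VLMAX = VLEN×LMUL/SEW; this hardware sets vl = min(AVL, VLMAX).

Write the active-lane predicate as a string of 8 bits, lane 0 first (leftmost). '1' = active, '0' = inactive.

VLMAX = (256 × 2) / 64 = 8 lanes
vl ← min(1, 8) = 1
bits (lane 0 leftmost): 10000000

predicate = 10000000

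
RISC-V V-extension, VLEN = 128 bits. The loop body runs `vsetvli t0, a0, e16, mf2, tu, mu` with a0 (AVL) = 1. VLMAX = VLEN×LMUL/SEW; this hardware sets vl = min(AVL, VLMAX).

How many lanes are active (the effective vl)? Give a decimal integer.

VLMAX = VLEN×LMUL/SEW = 128×1/2/16 = 4
vl ← min(1, 4) = 1

vl = 1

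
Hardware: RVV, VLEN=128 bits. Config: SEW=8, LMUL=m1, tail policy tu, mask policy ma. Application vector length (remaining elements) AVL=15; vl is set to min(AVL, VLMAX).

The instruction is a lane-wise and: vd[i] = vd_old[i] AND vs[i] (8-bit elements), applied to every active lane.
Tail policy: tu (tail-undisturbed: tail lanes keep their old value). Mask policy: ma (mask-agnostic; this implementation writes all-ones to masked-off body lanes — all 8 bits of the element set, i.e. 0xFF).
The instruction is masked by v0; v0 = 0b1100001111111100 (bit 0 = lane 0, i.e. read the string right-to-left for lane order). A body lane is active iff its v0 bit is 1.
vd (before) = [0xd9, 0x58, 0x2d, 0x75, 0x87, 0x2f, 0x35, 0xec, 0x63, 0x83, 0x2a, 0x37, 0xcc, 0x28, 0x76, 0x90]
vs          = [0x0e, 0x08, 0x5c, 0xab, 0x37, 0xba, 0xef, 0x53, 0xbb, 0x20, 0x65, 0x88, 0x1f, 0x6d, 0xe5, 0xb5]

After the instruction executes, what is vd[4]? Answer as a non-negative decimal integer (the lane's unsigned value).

VLMAX = (128 × 1) / 8 = 16 lanes
AVL=15 ≤ VLMAX=16, so vl = 15
[0] mask-off/ones = 0xff
[1] mask-off/ones = 0xff
[2] and(0x2d,0x5c) = 0x0c
[3] and(0x75,0xab) = 0x21
[4] and(0x87,0x37) = 0x07
[5] and(0x2f,0xba) = 0x2a
[6] and(0x35,0xef) = 0x25
[7] and(0xec,0x53) = 0x40
[8] and(0x63,0xbb) = 0x23
[9] and(0x83,0x20) = 0x00
[10] mask-off/ones = 0xff
[11] mask-off/ones = 0xff
[12] mask-off/ones = 0xff
[13] mask-off/ones = 0xff
[14] and(0x76,0xe5) = 0x64
[15] tail/keep = 0x90

vd[4] = 7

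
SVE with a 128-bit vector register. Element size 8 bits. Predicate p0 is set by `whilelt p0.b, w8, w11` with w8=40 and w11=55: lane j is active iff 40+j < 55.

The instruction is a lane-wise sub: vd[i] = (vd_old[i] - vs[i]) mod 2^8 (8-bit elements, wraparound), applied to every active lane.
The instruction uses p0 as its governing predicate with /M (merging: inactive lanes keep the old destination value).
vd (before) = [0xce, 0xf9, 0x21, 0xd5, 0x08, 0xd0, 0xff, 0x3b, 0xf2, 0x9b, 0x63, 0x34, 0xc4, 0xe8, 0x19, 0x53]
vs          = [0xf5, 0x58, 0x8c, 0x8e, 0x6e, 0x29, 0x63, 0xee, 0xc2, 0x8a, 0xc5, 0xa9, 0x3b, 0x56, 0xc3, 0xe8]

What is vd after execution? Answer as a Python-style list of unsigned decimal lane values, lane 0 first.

vd = [217, 161, 149, 71, 154, 167, 156, 77, 48, 17, 158, 139, 137, 146, 86, 83]

register lanes = 128/8 = 16
active while 40+j < 55, i.e. j ∈ [0,15) capped at 16 ⇒ 15
lane  0: sub(0xce,0xf5) ⇒ 0xd9
lane  1: sub(0xf9,0x58) ⇒ 0xa1
lane  2: sub(0x21,0x8c) ⇒ 0x95
lane  3: sub(0xd5,0x8e) ⇒ 0x47
lane  4: sub(0x08,0x6e) ⇒ 0x9a
lane  5: sub(0xd0,0x29) ⇒ 0xa7
lane  6: sub(0xff,0x63) ⇒ 0x9c
lane  7: sub(0x3b,0xee) ⇒ 0x4d
lane  8: sub(0xf2,0xc2) ⇒ 0x30
lane  9: sub(0x9b,0x8a) ⇒ 0x11
lane 10: sub(0x63,0xc5) ⇒ 0x9e
lane 11: sub(0x34,0xa9) ⇒ 0x8b
lane 12: sub(0xc4,0x3b) ⇒ 0x89
lane 13: sub(0xe8,0x56) ⇒ 0x92
lane 14: sub(0x19,0xc3) ⇒ 0x56
lane 15: tail/keep ⇒ 0x53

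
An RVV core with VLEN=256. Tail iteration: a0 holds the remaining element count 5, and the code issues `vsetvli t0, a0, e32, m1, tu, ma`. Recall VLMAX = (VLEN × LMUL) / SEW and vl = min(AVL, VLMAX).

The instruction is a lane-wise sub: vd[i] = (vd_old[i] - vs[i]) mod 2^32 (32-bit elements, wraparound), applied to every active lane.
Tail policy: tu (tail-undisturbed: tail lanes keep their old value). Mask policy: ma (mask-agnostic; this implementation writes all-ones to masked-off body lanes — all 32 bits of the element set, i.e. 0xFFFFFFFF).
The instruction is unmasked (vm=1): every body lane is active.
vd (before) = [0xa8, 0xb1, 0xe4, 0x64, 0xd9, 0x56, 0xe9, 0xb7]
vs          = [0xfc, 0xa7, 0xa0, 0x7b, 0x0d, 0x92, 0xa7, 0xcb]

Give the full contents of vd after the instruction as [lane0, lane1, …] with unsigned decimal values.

VLMAX = VLEN×LMUL/SEW = 256×1/32 = 8
vl ← min(5, 8) = 5
vd[0] sub(0xa8,0xfc) -> 0xffffffac
vd[1] sub(0xb1,0xa7) -> 0x0a
vd[2] sub(0xe4,0xa0) -> 0x44
vd[3] sub(0x64,0x7b) -> 0xffffffe9
vd[4] sub(0xd9,0x0d) -> 0xcc
vd[5] tail/keep -> 0x56
vd[6] tail/keep -> 0xe9
vd[7] tail/keep -> 0xb7

vd = [4294967212, 10, 68, 4294967273, 204, 86, 233, 183]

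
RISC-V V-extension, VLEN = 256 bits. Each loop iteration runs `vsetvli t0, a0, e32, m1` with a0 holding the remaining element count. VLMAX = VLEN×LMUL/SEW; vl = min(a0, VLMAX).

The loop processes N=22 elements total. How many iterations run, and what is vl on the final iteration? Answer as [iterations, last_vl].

[iterations, last_vl] = [3, 6]

VLMAX = VLEN×LMUL/SEW = 256×1/32 = 8
iterations = ceil(22/8) = 3; final-pass vl = 6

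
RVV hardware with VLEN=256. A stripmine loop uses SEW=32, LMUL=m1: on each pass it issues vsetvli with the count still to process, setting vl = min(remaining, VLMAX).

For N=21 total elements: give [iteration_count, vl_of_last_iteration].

VLMAX = (256 × 1) / 32 = 8 lanes
iterations = ceil(21/8) = 3; final-pass vl = 5

[iterations, last_vl] = [3, 5]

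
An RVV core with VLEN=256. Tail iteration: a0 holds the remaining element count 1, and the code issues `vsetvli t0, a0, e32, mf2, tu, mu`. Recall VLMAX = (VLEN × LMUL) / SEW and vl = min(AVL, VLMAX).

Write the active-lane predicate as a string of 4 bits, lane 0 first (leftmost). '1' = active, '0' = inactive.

VLMAX = (256 × 1/2) / 32 = 4 lanes
AVL=1 ≤ VLMAX=4, so vl = 1
bits (lane 0 leftmost): 1000

predicate = 1000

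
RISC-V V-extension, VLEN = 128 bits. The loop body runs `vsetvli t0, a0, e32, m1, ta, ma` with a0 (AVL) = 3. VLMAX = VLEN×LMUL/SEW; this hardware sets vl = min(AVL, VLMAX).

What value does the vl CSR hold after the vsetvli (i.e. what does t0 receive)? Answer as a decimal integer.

vl = 3

VLMAX = (128 × 1) / 32 = 4 lanes
vl = min(AVL, VLMAX) = min(3, 4) = 3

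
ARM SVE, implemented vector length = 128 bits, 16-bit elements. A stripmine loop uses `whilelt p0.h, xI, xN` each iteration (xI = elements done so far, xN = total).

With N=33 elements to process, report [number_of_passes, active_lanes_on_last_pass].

lane count: 128 div 16 = 8
iterations = ceil(33/8) = 5; final-pass vl = 1

[iterations, last_vl] = [5, 1]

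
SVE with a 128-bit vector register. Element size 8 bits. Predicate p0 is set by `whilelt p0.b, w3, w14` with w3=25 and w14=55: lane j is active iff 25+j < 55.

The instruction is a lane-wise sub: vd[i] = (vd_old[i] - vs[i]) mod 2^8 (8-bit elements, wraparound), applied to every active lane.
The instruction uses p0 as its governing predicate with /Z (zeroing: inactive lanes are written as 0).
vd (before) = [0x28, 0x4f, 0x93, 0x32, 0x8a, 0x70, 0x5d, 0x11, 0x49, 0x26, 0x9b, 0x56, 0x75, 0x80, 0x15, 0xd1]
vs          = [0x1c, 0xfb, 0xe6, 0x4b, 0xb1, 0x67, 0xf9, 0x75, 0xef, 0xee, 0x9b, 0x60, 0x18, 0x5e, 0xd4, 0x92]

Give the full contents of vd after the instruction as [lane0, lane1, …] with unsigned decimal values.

vd = [12, 84, 173, 231, 217, 9, 100, 156, 90, 56, 0, 246, 93, 34, 65, 63]

register lanes = 128/8 = 16
whilelt: lane j active iff 25+j < 55 → j < 30 → 16 active
  i=0: sub(0x28,0x1c) → 12
  i=1: sub(0x4f,0xfb) → 84
  i=2: sub(0x93,0xe6) → 173
  i=3: sub(0x32,0x4b) → 231
  i=4: sub(0x8a,0xb1) → 217
  i=5: sub(0x70,0x67) → 9
  i=6: sub(0x5d,0xf9) → 100
  i=7: sub(0x11,0x75) → 156
  i=8: sub(0x49,0xef) → 90
  i=9: sub(0x26,0xee) → 56
  i=10: sub(0x9b,0x9b) → 0
  i=11: sub(0x56,0x60) → 246
  i=12: sub(0x75,0x18) → 93
  i=13: sub(0x80,0x5e) → 34
  i=14: sub(0x15,0xd4) → 65
  i=15: sub(0xd1,0x92) → 63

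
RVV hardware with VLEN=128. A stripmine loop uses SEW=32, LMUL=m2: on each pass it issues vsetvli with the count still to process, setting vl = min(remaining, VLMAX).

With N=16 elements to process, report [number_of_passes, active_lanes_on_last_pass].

VLMAX = (128 × 2) / 32 = 8 lanes
iterations = ceil(16/8) = 2; final-pass vl = 8

[iterations, last_vl] = [2, 8]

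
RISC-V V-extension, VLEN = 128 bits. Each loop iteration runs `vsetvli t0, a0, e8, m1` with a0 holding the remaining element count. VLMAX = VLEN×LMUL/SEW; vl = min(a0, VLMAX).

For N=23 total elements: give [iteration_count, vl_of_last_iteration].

[iterations, last_vl] = [2, 7]

VLMAX = (128 × 1) / 8 = 16 lanes
N=23: ⌈23/16⌉ = 2 iters; last vl = 23 − 1×16 = 7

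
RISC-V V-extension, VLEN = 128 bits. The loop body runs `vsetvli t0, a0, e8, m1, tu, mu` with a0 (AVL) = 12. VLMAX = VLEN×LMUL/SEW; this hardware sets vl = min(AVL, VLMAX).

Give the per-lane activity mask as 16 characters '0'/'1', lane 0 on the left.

predicate = 1111111111110000

lanes per group: 128·1/8 = 16
AVL=12 ≤ VLMAX=16, so vl = 12
bits (lane 0 leftmost): 1111111111110000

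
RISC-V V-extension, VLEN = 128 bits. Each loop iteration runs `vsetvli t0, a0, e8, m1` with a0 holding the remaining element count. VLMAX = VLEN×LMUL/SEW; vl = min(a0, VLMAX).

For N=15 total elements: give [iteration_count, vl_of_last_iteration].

lanes per group: 128·1/8 = 16
iterations = ceil(15/16) = 1; final-pass vl = 15

[iterations, last_vl] = [1, 15]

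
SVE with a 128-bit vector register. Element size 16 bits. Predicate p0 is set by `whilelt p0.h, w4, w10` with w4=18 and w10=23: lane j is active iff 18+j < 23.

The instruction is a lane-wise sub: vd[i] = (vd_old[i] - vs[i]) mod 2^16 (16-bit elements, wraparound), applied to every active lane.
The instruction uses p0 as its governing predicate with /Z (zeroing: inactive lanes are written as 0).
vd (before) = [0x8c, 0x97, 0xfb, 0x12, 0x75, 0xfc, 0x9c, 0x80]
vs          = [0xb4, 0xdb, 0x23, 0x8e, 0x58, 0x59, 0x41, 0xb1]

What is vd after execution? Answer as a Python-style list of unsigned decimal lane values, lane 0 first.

vd = [65496, 65468, 216, 65412, 29, 0, 0, 0]

lane count: 128 div 16 = 8
active while 18+j < 23, i.e. j ∈ [0,5) capped at 8 ⇒ 5
  i=0: sub(0x8c,0xb4) → 65496
  i=1: sub(0x97,0xdb) → 65468
  i=2: sub(0xfb,0x23) → 216
  i=3: sub(0x12,0x8e) → 65412
  i=4: sub(0x75,0x58) → 29
  i=5: tail/zero → 0
  i=6: tail/zero → 0
  i=7: tail/zero → 0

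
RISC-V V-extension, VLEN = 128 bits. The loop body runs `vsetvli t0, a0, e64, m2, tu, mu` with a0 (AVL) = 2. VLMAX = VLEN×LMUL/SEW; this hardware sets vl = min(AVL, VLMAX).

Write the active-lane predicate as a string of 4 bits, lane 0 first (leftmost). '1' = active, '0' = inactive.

VLMAX = (128 × 2) / 64 = 4 lanes
vl = min(AVL, VLMAX) = min(2, 4) = 2
bits (lane 0 leftmost): 1100

predicate = 1100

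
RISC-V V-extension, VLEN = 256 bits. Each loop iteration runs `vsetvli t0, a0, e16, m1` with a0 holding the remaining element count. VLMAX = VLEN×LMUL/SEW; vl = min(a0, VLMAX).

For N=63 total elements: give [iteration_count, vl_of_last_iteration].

[iterations, last_vl] = [4, 15]

VLMAX = VLEN×LMUL/SEW = 256×1/16 = 16
iterations = ceil(63/16) = 4; final-pass vl = 15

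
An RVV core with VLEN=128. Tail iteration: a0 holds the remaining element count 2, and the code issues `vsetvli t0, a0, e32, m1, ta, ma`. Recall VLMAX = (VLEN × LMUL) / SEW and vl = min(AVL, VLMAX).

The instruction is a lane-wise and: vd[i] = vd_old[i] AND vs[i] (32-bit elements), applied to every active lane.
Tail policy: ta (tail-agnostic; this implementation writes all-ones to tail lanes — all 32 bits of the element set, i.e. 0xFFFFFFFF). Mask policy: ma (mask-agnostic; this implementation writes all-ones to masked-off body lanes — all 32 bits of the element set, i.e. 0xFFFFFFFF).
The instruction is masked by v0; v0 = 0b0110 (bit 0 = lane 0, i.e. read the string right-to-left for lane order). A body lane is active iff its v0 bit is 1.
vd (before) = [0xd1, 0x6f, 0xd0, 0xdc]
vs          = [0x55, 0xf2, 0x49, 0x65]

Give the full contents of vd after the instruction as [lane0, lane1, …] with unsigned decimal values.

lanes per group: 128·1/32 = 4
AVL=2 ≤ VLMAX=4, so vl = 2
  i=0: mask-off/ones → 4294967295
  i=1: and(0x6f,0xf2) → 98
  i=2: tail/ones → 4294967295
  i=3: tail/ones → 4294967295

vd = [4294967295, 98, 4294967295, 4294967295]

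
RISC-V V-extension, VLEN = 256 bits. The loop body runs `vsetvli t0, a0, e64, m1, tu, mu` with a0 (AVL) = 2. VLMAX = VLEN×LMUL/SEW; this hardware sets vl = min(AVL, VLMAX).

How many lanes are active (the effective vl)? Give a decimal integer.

lanes per group: 256·1/64 = 4
vl ← min(2, 4) = 2

vl = 2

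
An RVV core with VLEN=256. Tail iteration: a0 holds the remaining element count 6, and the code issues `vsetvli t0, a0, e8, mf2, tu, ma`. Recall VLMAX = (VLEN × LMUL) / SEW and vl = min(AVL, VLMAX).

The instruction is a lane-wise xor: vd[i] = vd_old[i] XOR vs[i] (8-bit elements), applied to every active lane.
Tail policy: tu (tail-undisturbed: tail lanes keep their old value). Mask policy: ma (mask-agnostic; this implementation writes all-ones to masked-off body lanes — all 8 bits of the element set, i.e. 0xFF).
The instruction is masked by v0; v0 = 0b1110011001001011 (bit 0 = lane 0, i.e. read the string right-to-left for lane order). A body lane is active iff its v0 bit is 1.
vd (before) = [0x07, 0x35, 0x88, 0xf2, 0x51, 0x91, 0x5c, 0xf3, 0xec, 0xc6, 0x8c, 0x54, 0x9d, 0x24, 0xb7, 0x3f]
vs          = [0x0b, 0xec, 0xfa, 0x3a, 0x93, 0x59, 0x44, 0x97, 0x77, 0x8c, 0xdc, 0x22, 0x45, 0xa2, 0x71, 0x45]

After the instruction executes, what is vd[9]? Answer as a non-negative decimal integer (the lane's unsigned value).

VLMAX = VLEN×LMUL/SEW = 256×1/2/8 = 16
AVL=6 ≤ VLMAX=16, so vl = 6
  i=0: xor(0x07,0x0b) → 12
  i=1: xor(0x35,0xec) → 217
  i=2: mask-off/ones → 255
  i=3: xor(0xf2,0x3a) → 200
  i=4: mask-off/ones → 255
  i=5: mask-off/ones → 255
  i=6: tail/keep → 92
  i=7: tail/keep → 243
  i=8: tail/keep → 236
  i=9: tail/keep → 198
  i=10: tail/keep → 140
  i=11: tail/keep → 84
  i=12: tail/keep → 157
  i=13: tail/keep → 36
  i=14: tail/keep → 183
  i=15: tail/keep → 63

vd[9] = 198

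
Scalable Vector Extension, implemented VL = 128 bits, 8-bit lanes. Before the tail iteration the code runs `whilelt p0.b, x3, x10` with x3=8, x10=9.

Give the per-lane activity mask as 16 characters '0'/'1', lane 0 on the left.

lane count: 128 div 8 = 16
whilelt: lane j active iff 8+j < 9 → j < 1 → 1 active
bits (lane 0 leftmost): 1000000000000000

predicate = 1000000000000000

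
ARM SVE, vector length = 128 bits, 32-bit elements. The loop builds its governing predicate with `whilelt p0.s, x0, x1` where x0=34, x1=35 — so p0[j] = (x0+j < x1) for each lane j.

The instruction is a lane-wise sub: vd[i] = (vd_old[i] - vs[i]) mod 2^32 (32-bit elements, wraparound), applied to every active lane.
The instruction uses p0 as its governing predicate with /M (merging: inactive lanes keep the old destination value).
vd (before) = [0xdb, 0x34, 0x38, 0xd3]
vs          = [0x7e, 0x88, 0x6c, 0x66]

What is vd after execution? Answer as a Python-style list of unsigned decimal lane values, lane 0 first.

lane count: 128 div 32 = 4
active while 34+j < 35, i.e. j ∈ [0,1) capped at 4 ⇒ 1
[0] sub(0xdb,0x7e) = 0x5d
[1] tail/keep = 0x34
[2] tail/keep = 0x38
[3] tail/keep = 0xd3

vd = [93, 52, 56, 211]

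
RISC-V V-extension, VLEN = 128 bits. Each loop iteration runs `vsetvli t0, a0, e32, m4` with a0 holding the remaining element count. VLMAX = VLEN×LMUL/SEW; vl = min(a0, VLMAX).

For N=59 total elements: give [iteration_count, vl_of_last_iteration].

VLMAX = VLEN×LMUL/SEW = 128×4/32 = 16
N=59: ⌈59/16⌉ = 4 iters; last vl = 59 − 3×16 = 11

[iterations, last_vl] = [4, 11]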